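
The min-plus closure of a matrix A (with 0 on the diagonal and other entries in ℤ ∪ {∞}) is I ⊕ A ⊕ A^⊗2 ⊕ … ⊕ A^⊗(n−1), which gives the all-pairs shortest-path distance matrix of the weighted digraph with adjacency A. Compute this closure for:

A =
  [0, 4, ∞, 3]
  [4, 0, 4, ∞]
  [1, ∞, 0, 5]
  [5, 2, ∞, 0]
Closure =
  [0, 4, 8, 3]
  [4, 0, 4, 7]
  [1, 5, 0, 4]
  [5, 2, 6, 0]

This is the Floyd-Warshall all-pairs shortest-path computation. For each intermediate vertex k = 0, 1, …, 3, update dist[i][j] ← min(dist[i][j], dist[i][k] + dist[k][j]). The final matrix gives, for each (i, j), the minimum total weight of any directed path from i to j (possibly empty when i = j).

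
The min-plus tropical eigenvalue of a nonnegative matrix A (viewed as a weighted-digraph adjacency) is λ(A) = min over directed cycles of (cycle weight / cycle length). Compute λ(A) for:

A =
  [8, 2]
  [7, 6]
λ(A) = 9/2

Enumerate directed cycles and compute their means (weight / length). Sample:
  cycle 0 → 0: weight = 8, length = 1, mean = 8/1 ≈ 8.000
  cycle 1 → 1: weight = 6, length = 1, mean = 6/1 ≈ 6.000
  cycle 0 → 1 → 0: weight = 9, length = 2, mean = 9/2 ≈ 4.500
  cycle 1 → 0 → 1: weight = 9, length = 2, mean = 9/2 ≈ 4.500
Minimum mean = 4.500, attained e.g. along the cycle 0 → 1 → 0 with weight 9 and length 2. So λ(A) = 9/2 = 9/2.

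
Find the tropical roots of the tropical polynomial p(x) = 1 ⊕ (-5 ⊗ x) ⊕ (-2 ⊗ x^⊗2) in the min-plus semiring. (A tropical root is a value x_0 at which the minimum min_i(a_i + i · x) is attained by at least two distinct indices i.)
Roots: {-3, 6}

Each tropical root is a break point of the lower envelope of the lines y = a_i + i · x (there are 3 lines, with slopes 0, 1, ..., 2). Only the lines that attain the minimum somewhere contribute to roots; other lines are dominated. Here the surviving (envelope) indices are i = 2, i = 1, i = 0.
Intersections between consecutive envelope lines give the roots: for adjacent envelope indices i < j the intersection is x = (a_i − a_j) / (j − i). Reading off the sorted break points: {-3, 6}.
Verification: at each break x_0, at least two indices attain the minimum of min_i(a_i + i · x_0).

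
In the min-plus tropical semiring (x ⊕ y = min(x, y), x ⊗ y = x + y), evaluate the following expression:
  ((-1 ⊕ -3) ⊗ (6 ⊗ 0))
((-1 ⊕ -3) ⊗ (6 ⊗ 0)) = 3

Expand innermost to outermost. Recall ⊕ takes the minimum of its arguments and ⊗ takes their sum. Working out the expression ((-1 ⊕ -3) ⊗ (6 ⊗ 0)) gives 3.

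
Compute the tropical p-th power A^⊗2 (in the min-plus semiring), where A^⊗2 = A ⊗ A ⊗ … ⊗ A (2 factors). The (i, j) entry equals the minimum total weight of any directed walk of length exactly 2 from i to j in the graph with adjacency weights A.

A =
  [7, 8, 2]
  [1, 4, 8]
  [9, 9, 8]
A^⊗2 =
  [9, 11, 9]
  [5, 8, 3]
  [10, 13, 11]

Each entry (A^⊗2)_ij equals the minimum over all length-2 walks i = v_0 → v_1 → … → v_2 = j of Σ_t A[v_t][v_{t+1}]. For example, for (i, j) = (0, 2) we minimise over 3 possible intermediate vertex sequences; the minimum is 9, attained along the walk 0 → 0 → 2.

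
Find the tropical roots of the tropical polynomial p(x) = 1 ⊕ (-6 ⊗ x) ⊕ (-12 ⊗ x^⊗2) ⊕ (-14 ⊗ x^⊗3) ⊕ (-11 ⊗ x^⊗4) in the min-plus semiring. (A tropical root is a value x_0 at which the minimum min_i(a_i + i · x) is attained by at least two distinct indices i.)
Roots: {-3, 2, 6, 7}

Each tropical root is a break point of the lower envelope of the lines y = a_i + i · x (there are 5 lines, with slopes 0, 1, ..., 4). Only the lines that attain the minimum somewhere contribute to roots; other lines are dominated. Here the surviving (envelope) indices are i = 4, i = 3, i = 2, i = 1, i = 0.
Intersections between consecutive envelope lines give the roots: for adjacent envelope indices i < j the intersection is x = (a_i − a_j) / (j − i). Reading off the sorted break points: {-3, 2, 6, 7}.
Verification: at each break x_0, at least two indices attain the minimum of min_i(a_i + i · x_0).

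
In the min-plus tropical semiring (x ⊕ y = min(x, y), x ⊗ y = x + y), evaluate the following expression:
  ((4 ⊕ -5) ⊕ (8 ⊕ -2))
((4 ⊕ -5) ⊕ (8 ⊕ -2)) = -5

Expand innermost to outermost. Recall ⊕ takes the minimum of its arguments and ⊗ takes their sum. Working out the expression ((4 ⊕ -5) ⊕ (8 ⊕ -2)) gives -5.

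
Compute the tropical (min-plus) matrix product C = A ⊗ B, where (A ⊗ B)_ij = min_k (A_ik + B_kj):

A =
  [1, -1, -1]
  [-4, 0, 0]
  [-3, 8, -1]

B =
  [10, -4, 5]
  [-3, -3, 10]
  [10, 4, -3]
A ⊗ B =
  [-4, -4, -4]
  [-3, -8, -3]
  [5, -7, -4]

Apply the min-plus product entry-by-entry:
  C[0][0] = min over k of (A[0][0] + B[0][0] = 1 + 10 = 11, A[0][1] + B[1][0] = -1 + -3 = -4, A[0][2] + B[2][0] = -1 + 10 = 9) = -4 (attained at k = 1)
  C[0][1] = min over k of (A[0][0] + B[0][1] = 1 + -4 = -3, A[0][1] + B[1][1] = -1 + -3 = -4, A[0][2] + B[2][1] = -1 + 4 = 3) = -4 (attained at k = 1)
  C[0][2] = min over k of (A[0][0] + B[0][2] = 1 + 5 = 6, A[0][1] + B[1][2] = -1 + 10 = 9, A[0][2] + B[2][2] = -1 + -3 = -4) = -4 (attained at k = 2)
  C[1][0] = min over k of (A[1][0] + B[0][0] = -4 + 10 = 6, A[1][1] + B[1][0] = 0 + -3 = -3, A[1][2] + B[2][0] = 0 + 10 = 10) = -3 (attained at k = 1)
  C[1][1] = min over k of (A[1][0] + B[0][1] = -4 + -4 = -8, A[1][1] + B[1][1] = 0 + -3 = -3, A[1][2] + B[2][1] = 0 + 4 = 4) = -8 (attained at k = 0)
  C[1][2] = min over k of (A[1][0] + B[0][2] = -4 + 5 = 1, A[1][1] + B[1][2] = 0 + 10 = 10, A[1][2] + B[2][2] = 0 + -3 = -3) = -3 (attained at k = 2)
  C[2][0] = min over k of (A[2][0] + B[0][0] = -3 + 10 = 7, A[2][1] + B[1][0] = 8 + -3 = 5, A[2][2] + B[2][0] = -1 + 10 = 9) = 5 (attained at k = 1)
  C[2][1] = min over k of (A[2][0] + B[0][1] = -3 + -4 = -7, A[2][1] + B[1][1] = 8 + -3 = 5, A[2][2] + B[2][1] = -1 + 4 = 3) = -7 (attained at k = 0)
  C[2][2] = min over k of (A[2][0] + B[0][2] = -3 + 5 = 2, A[2][1] + B[1][2] = 8 + 10 = 18, A[2][2] + B[2][2] = -1 + -3 = -4) = -4 (attained at k = 2)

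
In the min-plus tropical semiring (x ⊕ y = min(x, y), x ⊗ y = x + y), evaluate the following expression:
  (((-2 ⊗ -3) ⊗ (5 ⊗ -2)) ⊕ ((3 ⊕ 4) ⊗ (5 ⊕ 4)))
(((-2 ⊗ -3) ⊗ (5 ⊗ -2)) ⊕ ((3 ⊕ 4) ⊗ (5 ⊕ 4))) = -2

Expand innermost to outermost. Recall ⊕ takes the minimum of its arguments and ⊗ takes their sum. Working out the expression (((-2 ⊗ -3) ⊗ (5 ⊗ -2)) ⊕ ((3 ⊕ 4) ⊗ (5 ⊕ 4))) gives -2.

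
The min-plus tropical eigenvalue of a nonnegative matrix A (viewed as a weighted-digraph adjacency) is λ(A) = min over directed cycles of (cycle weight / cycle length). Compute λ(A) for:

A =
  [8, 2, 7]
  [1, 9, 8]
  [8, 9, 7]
λ(A) = 3/2

Enumerate directed cycles and compute their means (weight / length). Sample:
  cycle 0 → 0: weight = 8, length = 1, mean = 8/1 ≈ 8.000
  cycle 1 → 1: weight = 9, length = 1, mean = 9/1 ≈ 9.000
  cycle 2 → 2: weight = 7, length = 1, mean = 7/1 ≈ 7.000
  cycle 0 → 1 → 0: weight = 3, length = 2, mean = 3/2 ≈ 1.500
  cycle 0 → 2 → 0: weight = 15, length = 2, mean = 15/2 ≈ 7.500
  cycle 1 → 0 → 1: weight = 3, length = 2, mean = 3/2 ≈ 1.500
Minimum mean = 1.500, attained e.g. along the cycle 0 → 1 → 0 with weight 3 and length 2. So λ(A) = 3/2 = 3/2.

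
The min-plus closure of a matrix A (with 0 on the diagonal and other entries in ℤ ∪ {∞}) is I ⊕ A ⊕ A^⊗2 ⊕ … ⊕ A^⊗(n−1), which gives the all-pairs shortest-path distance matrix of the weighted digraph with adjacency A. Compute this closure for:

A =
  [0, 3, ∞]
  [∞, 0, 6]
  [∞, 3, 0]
Closure =
  [0, 3, 9]
  [∞, 0, 6]
  [∞, 3, 0]

This is the Floyd-Warshall all-pairs shortest-path computation. For each intermediate vertex k = 0, 1, …, 2, update dist[i][j] ← min(dist[i][j], dist[i][k] + dist[k][j]). The final matrix gives, for each (i, j), the minimum total weight of any directed path from i to j (possibly empty when i = j).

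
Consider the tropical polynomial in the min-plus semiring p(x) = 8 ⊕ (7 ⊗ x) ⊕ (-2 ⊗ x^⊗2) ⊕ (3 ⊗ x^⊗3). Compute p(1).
p(1) = 0

A tropical monomial a ⊗ x^⊗i evaluates to a + i · x. Evaluating each term at x = 1:
  Term 0 contributes 8 + 0 · 1 = 8
  Term 1 contributes 7 + 1 · 1 = 8
  Term 2 contributes -2 + 2 · 1 = 0
  Term 3 contributes 3 + 3 · 1 = 6
p(1) = ⊕ of these = min[8, 8, 0, 6] = 0.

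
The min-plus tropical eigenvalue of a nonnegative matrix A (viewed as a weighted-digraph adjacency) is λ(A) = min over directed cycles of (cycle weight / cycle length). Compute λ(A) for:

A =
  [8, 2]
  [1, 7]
λ(A) = 3/2

Enumerate directed cycles and compute their means (weight / length). Sample:
  cycle 0 → 0: weight = 8, length = 1, mean = 8/1 ≈ 8.000
  cycle 1 → 1: weight = 7, length = 1, mean = 7/1 ≈ 7.000
  cycle 0 → 1 → 0: weight = 3, length = 2, mean = 3/2 ≈ 1.500
  cycle 1 → 0 → 1: weight = 3, length = 2, mean = 3/2 ≈ 1.500
Minimum mean = 1.500, attained e.g. along the cycle 0 → 1 → 0 with weight 3 and length 2. So λ(A) = 3/2 = 3/2.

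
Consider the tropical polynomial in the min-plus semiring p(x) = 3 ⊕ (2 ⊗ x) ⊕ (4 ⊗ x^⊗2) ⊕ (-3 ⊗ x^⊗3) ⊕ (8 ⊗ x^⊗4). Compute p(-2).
p(-2) = -9

A tropical monomial a ⊗ x^⊗i evaluates to a + i · x. Evaluating each term at x = -2:
  Term 0 contributes 3 + 0 · -2 = 3
  Term 1 contributes 2 + 1 · -2 = 0
  Term 2 contributes 4 + 2 · -2 = 0
  Term 3 contributes -3 + 3 · -2 = -9
  Term 4 contributes 8 + 4 · -2 = 0
p(-2) = ⊕ of these = min[3, 0, 0, -9, 0] = -9.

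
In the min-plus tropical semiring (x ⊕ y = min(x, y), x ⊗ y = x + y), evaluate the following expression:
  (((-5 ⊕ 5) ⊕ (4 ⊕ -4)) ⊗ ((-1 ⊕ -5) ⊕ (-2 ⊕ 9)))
(((-5 ⊕ 5) ⊕ (4 ⊕ -4)) ⊗ ((-1 ⊕ -5) ⊕ (-2 ⊕ 9))) = -10

Expand innermost to outermost. Recall ⊕ takes the minimum of its arguments and ⊗ takes their sum. Working out the expression (((-5 ⊕ 5) ⊕ (4 ⊕ -4)) ⊗ ((-1 ⊕ -5) ⊕ (-2 ⊕ 9))) gives -10.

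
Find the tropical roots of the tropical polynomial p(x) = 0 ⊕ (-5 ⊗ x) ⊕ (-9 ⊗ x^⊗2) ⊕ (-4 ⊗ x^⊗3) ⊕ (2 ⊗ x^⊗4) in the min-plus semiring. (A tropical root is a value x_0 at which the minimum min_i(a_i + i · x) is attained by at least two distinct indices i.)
Roots: {-6, -5, 4, 5}

Each tropical root is a break point of the lower envelope of the lines y = a_i + i · x (there are 5 lines, with slopes 0, 1, ..., 4). Only the lines that attain the minimum somewhere contribute to roots; other lines are dominated. Here the surviving (envelope) indices are i = 4, i = 3, i = 2, i = 1, i = 0.
Intersections between consecutive envelope lines give the roots: for adjacent envelope indices i < j the intersection is x = (a_i − a_j) / (j − i). Reading off the sorted break points: {-6, -5, 4, 5}.
Verification: at each break x_0, at least two indices attain the minimum of min_i(a_i + i · x_0).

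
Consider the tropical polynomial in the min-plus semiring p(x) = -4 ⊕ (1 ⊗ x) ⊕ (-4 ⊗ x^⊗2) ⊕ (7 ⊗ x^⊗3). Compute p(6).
p(6) = -4

A tropical monomial a ⊗ x^⊗i evaluates to a + i · x. Evaluating each term at x = 6:
  Term 0 contributes -4 + 0 · 6 = -4
  Term 1 contributes 1 + 1 · 6 = 7
  Term 2 contributes -4 + 2 · 6 = 8
  Term 3 contributes 7 + 3 · 6 = 25
p(6) = ⊕ of these = min[-4, 7, 8, 25] = -4.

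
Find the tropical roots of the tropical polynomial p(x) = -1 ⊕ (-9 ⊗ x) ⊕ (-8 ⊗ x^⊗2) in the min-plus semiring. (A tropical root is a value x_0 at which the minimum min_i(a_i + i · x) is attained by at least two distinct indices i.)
Roots: {-1, 8}

Each tropical root is a break point of the lower envelope of the lines y = a_i + i · x (there are 3 lines, with slopes 0, 1, ..., 2). Only the lines that attain the minimum somewhere contribute to roots; other lines are dominated. Here the surviving (envelope) indices are i = 2, i = 1, i = 0.
Intersections between consecutive envelope lines give the roots: for adjacent envelope indices i < j the intersection is x = (a_i − a_j) / (j − i). Reading off the sorted break points: {-1, 8}.
Verification: at each break x_0, at least two indices attain the minimum of min_i(a_i + i · x_0).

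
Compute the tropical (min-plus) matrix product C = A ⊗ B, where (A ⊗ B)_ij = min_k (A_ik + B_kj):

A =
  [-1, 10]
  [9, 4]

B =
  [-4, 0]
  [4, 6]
A ⊗ B =
  [-5, -1]
  [5, 9]

Apply the min-plus product entry-by-entry:
  C[0][0] = min over k of (A[0][0] + B[0][0] = -1 + -4 = -5, A[0][1] + B[1][0] = 10 + 4 = 14) = -5 (attained at k = 0)
  C[0][1] = min over k of (A[0][0] + B[0][1] = -1 + 0 = -1, A[0][1] + B[1][1] = 10 + 6 = 16) = -1 (attained at k = 0)
  C[1][0] = min over k of (A[1][0] + B[0][0] = 9 + -4 = 5, A[1][1] + B[1][0] = 4 + 4 = 8) = 5 (attained at k = 0)
  C[1][1] = min over k of (A[1][0] + B[0][1] = 9 + 0 = 9, A[1][1] + B[1][1] = 4 + 6 = 10) = 9 (attained at k = 0)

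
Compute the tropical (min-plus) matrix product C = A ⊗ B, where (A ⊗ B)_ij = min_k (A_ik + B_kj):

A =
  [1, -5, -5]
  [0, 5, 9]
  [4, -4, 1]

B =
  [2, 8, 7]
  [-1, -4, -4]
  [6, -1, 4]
A ⊗ B =
  [-6, -9, -9]
  [2, 1, 1]
  [-5, -8, -8]

Apply the min-plus product entry-by-entry:
  C[0][0] = min over k of (A[0][0] + B[0][0] = 1 + 2 = 3, A[0][1] + B[1][0] = -5 + -1 = -6, A[0][2] + B[2][0] = -5 + 6 = 1) = -6 (attained at k = 1)
  C[0][1] = min over k of (A[0][0] + B[0][1] = 1 + 8 = 9, A[0][1] + B[1][1] = -5 + -4 = -9, A[0][2] + B[2][1] = -5 + -1 = -6) = -9 (attained at k = 1)
  C[0][2] = min over k of (A[0][0] + B[0][2] = 1 + 7 = 8, A[0][1] + B[1][2] = -5 + -4 = -9, A[0][2] + B[2][2] = -5 + 4 = -1) = -9 (attained at k = 1)
  C[1][0] = min over k of (A[1][0] + B[0][0] = 0 + 2 = 2, A[1][1] + B[1][0] = 5 + -1 = 4, A[1][2] + B[2][0] = 9 + 6 = 15) = 2 (attained at k = 0)
  C[1][1] = min over k of (A[1][0] + B[0][1] = 0 + 8 = 8, A[1][1] + B[1][1] = 5 + -4 = 1, A[1][2] + B[2][1] = 9 + -1 = 8) = 1 (attained at k = 1)
  C[1][2] = min over k of (A[1][0] + B[0][2] = 0 + 7 = 7, A[1][1] + B[1][2] = 5 + -4 = 1, A[1][2] + B[2][2] = 9 + 4 = 13) = 1 (attained at k = 1)
  C[2][0] = min over k of (A[2][0] + B[0][0] = 4 + 2 = 6, A[2][1] + B[1][0] = -4 + -1 = -5, A[2][2] + B[2][0] = 1 + 6 = 7) = -5 (attained at k = 1)
  C[2][1] = min over k of (A[2][0] + B[0][1] = 4 + 8 = 12, A[2][1] + B[1][1] = -4 + -4 = -8, A[2][2] + B[2][1] = 1 + -1 = 0) = -8 (attained at k = 1)
  C[2][2] = min over k of (A[2][0] + B[0][2] = 4 + 7 = 11, A[2][1] + B[1][2] = -4 + -4 = -8, A[2][2] + B[2][2] = 1 + 4 = 5) = -8 (attained at k = 1)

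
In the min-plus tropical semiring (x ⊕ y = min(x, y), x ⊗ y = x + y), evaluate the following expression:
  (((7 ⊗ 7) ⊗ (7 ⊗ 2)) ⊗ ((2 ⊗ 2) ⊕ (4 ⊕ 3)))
(((7 ⊗ 7) ⊗ (7 ⊗ 2)) ⊗ ((2 ⊗ 2) ⊕ (4 ⊕ 3))) = 26

Expand innermost to outermost. Recall ⊕ takes the minimum of its arguments and ⊗ takes their sum. Working out the expression (((7 ⊗ 7) ⊗ (7 ⊗ 2)) ⊗ ((2 ⊗ 2) ⊕ (4 ⊕ 3))) gives 26.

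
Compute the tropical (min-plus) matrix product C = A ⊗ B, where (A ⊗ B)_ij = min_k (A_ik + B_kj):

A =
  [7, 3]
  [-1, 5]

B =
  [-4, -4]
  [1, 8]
A ⊗ B =
  [3, 3]
  [-5, -5]

Apply the min-plus product entry-by-entry:
  C[0][0] = min over k of (A[0][0] + B[0][0] = 7 + -4 = 3, A[0][1] + B[1][0] = 3 + 1 = 4) = 3 (attained at k = 0)
  C[0][1] = min over k of (A[0][0] + B[0][1] = 7 + -4 = 3, A[0][1] + B[1][1] = 3 + 8 = 11) = 3 (attained at k = 0)
  C[1][0] = min over k of (A[1][0] + B[0][0] = -1 + -4 = -5, A[1][1] + B[1][0] = 5 + 1 = 6) = -5 (attained at k = 0)
  C[1][1] = min over k of (A[1][0] + B[0][1] = -1 + -4 = -5, A[1][1] + B[1][1] = 5 + 8 = 13) = -5 (attained at k = 0)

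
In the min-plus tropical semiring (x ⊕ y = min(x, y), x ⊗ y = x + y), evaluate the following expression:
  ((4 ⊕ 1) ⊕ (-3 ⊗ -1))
((4 ⊕ 1) ⊕ (-3 ⊗ -1)) = -4

Expand innermost to outermost. Recall ⊕ takes the minimum of its arguments and ⊗ takes their sum. Working out the expression ((4 ⊕ 1) ⊕ (-3 ⊗ -1)) gives -4.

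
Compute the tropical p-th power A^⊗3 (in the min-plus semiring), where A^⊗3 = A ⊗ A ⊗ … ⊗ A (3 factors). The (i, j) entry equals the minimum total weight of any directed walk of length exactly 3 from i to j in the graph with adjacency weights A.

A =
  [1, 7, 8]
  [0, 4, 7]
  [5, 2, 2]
A^⊗3 =
  [3, 9, 10]
  [2, 8, 9]
  [3, 6, 6]

Each entry (A^⊗3)_ij equals the minimum over all length-3 walks i = v_0 → v_1 → … → v_3 = j of Σ_t A[v_t][v_{t+1}]. For example, for (i, j) = (0, 2) we minimise over 9 possible intermediate vertex sequences; the minimum is 10, attained along the walk 0 → 0 → 0 → 2.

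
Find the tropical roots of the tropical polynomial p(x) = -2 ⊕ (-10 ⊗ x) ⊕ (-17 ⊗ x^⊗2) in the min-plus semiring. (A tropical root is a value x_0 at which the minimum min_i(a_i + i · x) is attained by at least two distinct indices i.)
Roots: {7, 8}

Each tropical root is a break point of the lower envelope of the lines y = a_i + i · x (there are 3 lines, with slopes 0, 1, ..., 2). Only the lines that attain the minimum somewhere contribute to roots; other lines are dominated. Here the surviving (envelope) indices are i = 2, i = 1, i = 0.
Intersections between consecutive envelope lines give the roots: for adjacent envelope indices i < j the intersection is x = (a_i − a_j) / (j − i). Reading off the sorted break points: {7, 8}.
Verification: at each break x_0, at least two indices attain the minimum of min_i(a_i + i · x_0).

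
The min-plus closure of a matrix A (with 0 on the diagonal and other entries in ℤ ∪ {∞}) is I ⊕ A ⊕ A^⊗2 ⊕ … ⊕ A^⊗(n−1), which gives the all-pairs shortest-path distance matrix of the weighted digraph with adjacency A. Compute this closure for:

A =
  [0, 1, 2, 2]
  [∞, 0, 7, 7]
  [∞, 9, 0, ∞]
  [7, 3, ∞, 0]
Closure =
  [0, 1, 2, 2]
  [14, 0, 7, 7]
  [23, 9, 0, 16]
  [7, 3, 9, 0]

This is the Floyd-Warshall all-pairs shortest-path computation. For each intermediate vertex k = 0, 1, …, 3, update dist[i][j] ← min(dist[i][j], dist[i][k] + dist[k][j]). The final matrix gives, for each (i, j), the minimum total weight of any directed path from i to j (possibly empty when i = j).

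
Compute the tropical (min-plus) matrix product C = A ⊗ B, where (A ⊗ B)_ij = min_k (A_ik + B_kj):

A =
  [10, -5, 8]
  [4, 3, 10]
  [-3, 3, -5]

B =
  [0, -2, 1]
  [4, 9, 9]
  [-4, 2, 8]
A ⊗ B =
  [-1, 4, 4]
  [4, 2, 5]
  [-9, -5, -2]

Apply the min-plus product entry-by-entry:
  C[0][0] = min over k of (A[0][0] + B[0][0] = 10 + 0 = 10, A[0][1] + B[1][0] = -5 + 4 = -1, A[0][2] + B[2][0] = 8 + -4 = 4) = -1 (attained at k = 1)
  C[0][1] = min over k of (A[0][0] + B[0][1] = 10 + -2 = 8, A[0][1] + B[1][1] = -5 + 9 = 4, A[0][2] + B[2][1] = 8 + 2 = 10) = 4 (attained at k = 1)
  C[0][2] = min over k of (A[0][0] + B[0][2] = 10 + 1 = 11, A[0][1] + B[1][2] = -5 + 9 = 4, A[0][2] + B[2][2] = 8 + 8 = 16) = 4 (attained at k = 1)
  C[1][0] = min over k of (A[1][0] + B[0][0] = 4 + 0 = 4, A[1][1] + B[1][0] = 3 + 4 = 7, A[1][2] + B[2][0] = 10 + -4 = 6) = 4 (attained at k = 0)
  C[1][1] = min over k of (A[1][0] + B[0][1] = 4 + -2 = 2, A[1][1] + B[1][1] = 3 + 9 = 12, A[1][2] + B[2][1] = 10 + 2 = 12) = 2 (attained at k = 0)
  C[1][2] = min over k of (A[1][0] + B[0][2] = 4 + 1 = 5, A[1][1] + B[1][2] = 3 + 9 = 12, A[1][2] + B[2][2] = 10 + 8 = 18) = 5 (attained at k = 0)
  C[2][0] = min over k of (A[2][0] + B[0][0] = -3 + 0 = -3, A[2][1] + B[1][0] = 3 + 4 = 7, A[2][2] + B[2][0] = -5 + -4 = -9) = -9 (attained at k = 2)
  C[2][1] = min over k of (A[2][0] + B[0][1] = -3 + -2 = -5, A[2][1] + B[1][1] = 3 + 9 = 12, A[2][2] + B[2][1] = -5 + 2 = -3) = -5 (attained at k = 0)
  C[2][2] = min over k of (A[2][0] + B[0][2] = -3 + 1 = -2, A[2][1] + B[1][2] = 3 + 9 = 12, A[2][2] + B[2][2] = -5 + 8 = 3) = -2 (attained at k = 0)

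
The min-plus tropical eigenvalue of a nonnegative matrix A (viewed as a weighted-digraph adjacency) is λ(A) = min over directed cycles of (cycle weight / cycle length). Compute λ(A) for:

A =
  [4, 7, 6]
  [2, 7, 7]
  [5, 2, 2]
λ(A) = 2

Enumerate directed cycles and compute their means (weight / length). Sample:
  cycle 0 → 0: weight = 4, length = 1, mean = 4/1 ≈ 4.000
  cycle 1 → 1: weight = 7, length = 1, mean = 7/1 ≈ 7.000
  cycle 2 → 2: weight = 2, length = 1, mean = 2/1 ≈ 2.000
  cycle 0 → 1 → 0: weight = 9, length = 2, mean = 9/2 ≈ 4.500
  cycle 0 → 2 → 0: weight = 11, length = 2, mean = 11/2 ≈ 5.500
  cycle 1 → 0 → 1: weight = 9, length = 2, mean = 9/2 ≈ 4.500
Minimum mean = 2.000, attained e.g. along the cycle 2 → 2 with weight 2 and length 1. So λ(A) = 2/1 = 2.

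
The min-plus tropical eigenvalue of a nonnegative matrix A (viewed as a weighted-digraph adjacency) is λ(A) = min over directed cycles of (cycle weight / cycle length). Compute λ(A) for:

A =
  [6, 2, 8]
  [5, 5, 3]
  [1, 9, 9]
λ(A) = 2

Enumerate directed cycles and compute their means (weight / length). Sample:
  cycle 0 → 0: weight = 6, length = 1, mean = 6/1 ≈ 6.000
  cycle 1 → 1: weight = 5, length = 1, mean = 5/1 ≈ 5.000
  cycle 2 → 2: weight = 9, length = 1, mean = 9/1 ≈ 9.000
  cycle 0 → 1 → 0: weight = 7, length = 2, mean = 7/2 ≈ 3.500
  cycle 0 → 2 → 0: weight = 9, length = 2, mean = 9/2 ≈ 4.500
  cycle 1 → 0 → 1: weight = 7, length = 2, mean = 7/2 ≈ 3.500
Minimum mean = 2.000, attained e.g. along the cycle 0 → 1 → 2 → 0 with weight 6 and length 3. So λ(A) = 6/3 = 2.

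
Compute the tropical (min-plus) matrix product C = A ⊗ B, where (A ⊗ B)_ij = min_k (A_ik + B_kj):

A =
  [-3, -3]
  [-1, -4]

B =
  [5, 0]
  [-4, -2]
A ⊗ B =
  [-7, -5]
  [-8, -6]

Apply the min-plus product entry-by-entry:
  C[0][0] = min over k of (A[0][0] + B[0][0] = -3 + 5 = 2, A[0][1] + B[1][0] = -3 + -4 = -7) = -7 (attained at k = 1)
  C[0][1] = min over k of (A[0][0] + B[0][1] = -3 + 0 = -3, A[0][1] + B[1][1] = -3 + -2 = -5) = -5 (attained at k = 1)
  C[1][0] = min over k of (A[1][0] + B[0][0] = -1 + 5 = 4, A[1][1] + B[1][0] = -4 + -4 = -8) = -8 (attained at k = 1)
  C[1][1] = min over k of (A[1][0] + B[0][1] = -1 + 0 = -1, A[1][1] + B[1][1] = -4 + -2 = -6) = -6 (attained at k = 1)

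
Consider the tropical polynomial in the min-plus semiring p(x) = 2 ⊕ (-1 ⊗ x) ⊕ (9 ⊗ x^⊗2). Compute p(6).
p(6) = 2

A tropical monomial a ⊗ x^⊗i evaluates to a + i · x. Evaluating each term at x = 6:
  Term 0 contributes 2 + 0 · 6 = 2
  Term 1 contributes -1 + 1 · 6 = 5
  Term 2 contributes 9 + 2 · 6 = 21
p(6) = ⊕ of these = min[2, 5, 21] = 2.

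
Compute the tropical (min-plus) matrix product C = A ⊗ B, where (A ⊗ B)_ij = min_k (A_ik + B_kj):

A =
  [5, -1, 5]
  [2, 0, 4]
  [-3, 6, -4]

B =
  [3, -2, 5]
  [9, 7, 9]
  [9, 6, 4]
A ⊗ B =
  [8, 3, 8]
  [5, 0, 7]
  [0, -5, 0]

Apply the min-plus product entry-by-entry:
  C[0][0] = min over k of (A[0][0] + B[0][0] = 5 + 3 = 8, A[0][1] + B[1][0] = -1 + 9 = 8, A[0][2] + B[2][0] = 5 + 9 = 14) = 8 (attained at k = 0)
  C[0][1] = min over k of (A[0][0] + B[0][1] = 5 + -2 = 3, A[0][1] + B[1][1] = -1 + 7 = 6, A[0][2] + B[2][1] = 5 + 6 = 11) = 3 (attained at k = 0)
  C[0][2] = min over k of (A[0][0] + B[0][2] = 5 + 5 = 10, A[0][1] + B[1][2] = -1 + 9 = 8, A[0][2] + B[2][2] = 5 + 4 = 9) = 8 (attained at k = 1)
  C[1][0] = min over k of (A[1][0] + B[0][0] = 2 + 3 = 5, A[1][1] + B[1][0] = 0 + 9 = 9, A[1][2] + B[2][0] = 4 + 9 = 13) = 5 (attained at k = 0)
  C[1][1] = min over k of (A[1][0] + B[0][1] = 2 + -2 = 0, A[1][1] + B[1][1] = 0 + 7 = 7, A[1][2] + B[2][1] = 4 + 6 = 10) = 0 (attained at k = 0)
  C[1][2] = min over k of (A[1][0] + B[0][2] = 2 + 5 = 7, A[1][1] + B[1][2] = 0 + 9 = 9, A[1][2] + B[2][2] = 4 + 4 = 8) = 7 (attained at k = 0)
  C[2][0] = min over k of (A[2][0] + B[0][0] = -3 + 3 = 0, A[2][1] + B[1][0] = 6 + 9 = 15, A[2][2] + B[2][0] = -4 + 9 = 5) = 0 (attained at k = 0)
  C[2][1] = min over k of (A[2][0] + B[0][1] = -3 + -2 = -5, A[2][1] + B[1][1] = 6 + 7 = 13, A[2][2] + B[2][1] = -4 + 6 = 2) = -5 (attained at k = 0)
  C[2][2] = min over k of (A[2][0] + B[0][2] = -3 + 5 = 2, A[2][1] + B[1][2] = 6 + 9 = 15, A[2][2] + B[2][2] = -4 + 4 = 0) = 0 (attained at k = 2)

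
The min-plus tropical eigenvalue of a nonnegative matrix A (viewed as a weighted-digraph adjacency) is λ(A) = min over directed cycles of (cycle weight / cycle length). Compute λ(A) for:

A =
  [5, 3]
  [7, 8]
λ(A) = 5

Enumerate directed cycles and compute their means (weight / length). Sample:
  cycle 0 → 0: weight = 5, length = 1, mean = 5/1 ≈ 5.000
  cycle 1 → 1: weight = 8, length = 1, mean = 8/1 ≈ 8.000
  cycle 0 → 1 → 0: weight = 10, length = 2, mean = 10/2 ≈ 5.000
  cycle 1 → 0 → 1: weight = 10, length = 2, mean = 10/2 ≈ 5.000
Minimum mean = 5.000, attained e.g. along the cycle 0 → 0 with weight 5 and length 1. So λ(A) = 5/1 = 5.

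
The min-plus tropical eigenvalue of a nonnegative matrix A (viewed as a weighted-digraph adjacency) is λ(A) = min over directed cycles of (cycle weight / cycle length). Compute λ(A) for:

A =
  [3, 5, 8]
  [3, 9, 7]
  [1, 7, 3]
λ(A) = 3

Enumerate directed cycles and compute their means (weight / length). Sample:
  cycle 0 → 0: weight = 3, length = 1, mean = 3/1 ≈ 3.000
  cycle 1 → 1: weight = 9, length = 1, mean = 9/1 ≈ 9.000
  cycle 2 → 2: weight = 3, length = 1, mean = 3/1 ≈ 3.000
  cycle 0 → 1 → 0: weight = 8, length = 2, mean = 8/2 ≈ 4.000
  cycle 0 → 2 → 0: weight = 9, length = 2, mean = 9/2 ≈ 4.500
  cycle 1 → 0 → 1: weight = 8, length = 2, mean = 8/2 ≈ 4.000
Minimum mean = 3.000, attained e.g. along the cycle 0 → 0 with weight 3 and length 1. So λ(A) = 3/1 = 3.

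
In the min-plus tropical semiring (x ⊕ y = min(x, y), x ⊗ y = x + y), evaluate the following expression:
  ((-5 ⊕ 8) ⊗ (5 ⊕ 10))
((-5 ⊕ 8) ⊗ (5 ⊕ 10)) = 0

Expand innermost to outermost. Recall ⊕ takes the minimum of its arguments and ⊗ takes their sum. Working out the expression ((-5 ⊕ 8) ⊗ (5 ⊕ 10)) gives 0.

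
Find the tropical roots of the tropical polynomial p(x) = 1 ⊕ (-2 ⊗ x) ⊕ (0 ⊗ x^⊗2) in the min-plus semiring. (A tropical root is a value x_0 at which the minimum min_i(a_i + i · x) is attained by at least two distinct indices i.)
Roots: {-2, 3}

Each tropical root is a break point of the lower envelope of the lines y = a_i + i · x (there are 3 lines, with slopes 0, 1, ..., 2). Only the lines that attain the minimum somewhere contribute to roots; other lines are dominated. Here the surviving (envelope) indices are i = 2, i = 1, i = 0.
Intersections between consecutive envelope lines give the roots: for adjacent envelope indices i < j the intersection is x = (a_i − a_j) / (j − i). Reading off the sorted break points: {-2, 3}.
Verification: at each break x_0, at least two indices attain the minimum of min_i(a_i + i · x_0).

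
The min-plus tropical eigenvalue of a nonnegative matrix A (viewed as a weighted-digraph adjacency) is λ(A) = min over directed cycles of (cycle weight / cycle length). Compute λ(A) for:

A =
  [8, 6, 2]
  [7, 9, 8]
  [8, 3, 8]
λ(A) = 4

Enumerate directed cycles and compute their means (weight / length). Sample:
  cycle 0 → 0: weight = 8, length = 1, mean = 8/1 ≈ 8.000
  cycle 1 → 1: weight = 9, length = 1, mean = 9/1 ≈ 9.000
  cycle 2 → 2: weight = 8, length = 1, mean = 8/1 ≈ 8.000
  cycle 0 → 1 → 0: weight = 13, length = 2, mean = 13/2 ≈ 6.500
  cycle 0 → 2 → 0: weight = 10, length = 2, mean = 10/2 ≈ 5.000
  cycle 1 → 0 → 1: weight = 13, length = 2, mean = 13/2 ≈ 6.500
Minimum mean = 4.000, attained e.g. along the cycle 0 → 2 → 1 → 0 with weight 12 and length 3. So λ(A) = 12/3 = 4.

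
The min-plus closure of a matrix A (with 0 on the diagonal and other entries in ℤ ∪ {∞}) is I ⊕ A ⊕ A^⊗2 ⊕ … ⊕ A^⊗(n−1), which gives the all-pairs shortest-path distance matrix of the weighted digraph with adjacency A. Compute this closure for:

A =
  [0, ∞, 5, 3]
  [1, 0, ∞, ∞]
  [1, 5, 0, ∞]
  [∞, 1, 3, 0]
Closure =
  [0, 4, 5, 3]
  [1, 0, 6, 4]
  [1, 5, 0, 4]
  [2, 1, 3, 0]

This is the Floyd-Warshall all-pairs shortest-path computation. For each intermediate vertex k = 0, 1, …, 3, update dist[i][j] ← min(dist[i][j], dist[i][k] + dist[k][j]). The final matrix gives, for each (i, j), the minimum total weight of any directed path from i to j (possibly empty when i = j).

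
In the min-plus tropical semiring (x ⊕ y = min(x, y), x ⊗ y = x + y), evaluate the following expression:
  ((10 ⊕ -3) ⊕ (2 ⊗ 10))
((10 ⊕ -3) ⊕ (2 ⊗ 10)) = -3

Expand innermost to outermost. Recall ⊕ takes the minimum of its arguments and ⊗ takes their sum. Working out the expression ((10 ⊕ -3) ⊕ (2 ⊗ 10)) gives -3.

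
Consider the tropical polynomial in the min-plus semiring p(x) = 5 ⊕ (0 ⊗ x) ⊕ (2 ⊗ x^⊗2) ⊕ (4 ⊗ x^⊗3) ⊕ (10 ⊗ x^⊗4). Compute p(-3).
p(-3) = -5

A tropical monomial a ⊗ x^⊗i evaluates to a + i · x. Evaluating each term at x = -3:
  Term 0 contributes 5 + 0 · -3 = 5
  Term 1 contributes 0 + 1 · -3 = -3
  Term 2 contributes 2 + 2 · -3 = -4
  Term 3 contributes 4 + 3 · -3 = -5
  Term 4 contributes 10 + 4 · -3 = -2
p(-3) = ⊕ of these = min[5, -3, -4, -5, -2] = -5.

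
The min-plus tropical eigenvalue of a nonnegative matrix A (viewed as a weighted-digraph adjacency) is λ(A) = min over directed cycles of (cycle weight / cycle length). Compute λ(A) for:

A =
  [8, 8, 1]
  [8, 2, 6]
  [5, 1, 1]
λ(A) = 1

Enumerate directed cycles and compute their means (weight / length). Sample:
  cycle 0 → 0: weight = 8, length = 1, mean = 8/1 ≈ 8.000
  cycle 1 → 1: weight = 2, length = 1, mean = 2/1 ≈ 2.000
  cycle 2 → 2: weight = 1, length = 1, mean = 1/1 ≈ 1.000
  cycle 0 → 1 → 0: weight = 16, length = 2, mean = 16/2 ≈ 8.000
  cycle 0 → 2 → 0: weight = 6, length = 2, mean = 6/2 ≈ 3.000
  cycle 1 → 0 → 1: weight = 16, length = 2, mean = 16/2 ≈ 8.000
Minimum mean = 1.000, attained e.g. along the cycle 2 → 2 with weight 1 and length 1. So λ(A) = 1/1 = 1.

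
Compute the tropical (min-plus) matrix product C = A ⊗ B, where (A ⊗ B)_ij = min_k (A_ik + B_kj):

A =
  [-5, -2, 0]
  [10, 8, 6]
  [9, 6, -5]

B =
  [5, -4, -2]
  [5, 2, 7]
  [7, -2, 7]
A ⊗ B =
  [0, -9, -7]
  [13, 4, 8]
  [2, -7, 2]

Apply the min-plus product entry-by-entry:
  C[0][0] = min over k of (A[0][0] + B[0][0] = -5 + 5 = 0, A[0][1] + B[1][0] = -2 + 5 = 3, A[0][2] + B[2][0] = 0 + 7 = 7) = 0 (attained at k = 0)
  C[0][1] = min over k of (A[0][0] + B[0][1] = -5 + -4 = -9, A[0][1] + B[1][1] = -2 + 2 = 0, A[0][2] + B[2][1] = 0 + -2 = -2) = -9 (attained at k = 0)
  C[0][2] = min over k of (A[0][0] + B[0][2] = -5 + -2 = -7, A[0][1] + B[1][2] = -2 + 7 = 5, A[0][2] + B[2][2] = 0 + 7 = 7) = -7 (attained at k = 0)
  C[1][0] = min over k of (A[1][0] + B[0][0] = 10 + 5 = 15, A[1][1] + B[1][0] = 8 + 5 = 13, A[1][2] + B[2][0] = 6 + 7 = 13) = 13 (attained at k = 1)
  C[1][1] = min over k of (A[1][0] + B[0][1] = 10 + -4 = 6, A[1][1] + B[1][1] = 8 + 2 = 10, A[1][2] + B[2][1] = 6 + -2 = 4) = 4 (attained at k = 2)
  C[1][2] = min over k of (A[1][0] + B[0][2] = 10 + -2 = 8, A[1][1] + B[1][2] = 8 + 7 = 15, A[1][2] + B[2][2] = 6 + 7 = 13) = 8 (attained at k = 0)
  C[2][0] = min over k of (A[2][0] + B[0][0] = 9 + 5 = 14, A[2][1] + B[1][0] = 6 + 5 = 11, A[2][2] + B[2][0] = -5 + 7 = 2) = 2 (attained at k = 2)
  C[2][1] = min over k of (A[2][0] + B[0][1] = 9 + -4 = 5, A[2][1] + B[1][1] = 6 + 2 = 8, A[2][2] + B[2][1] = -5 + -2 = -7) = -7 (attained at k = 2)
  C[2][2] = min over k of (A[2][0] + B[0][2] = 9 + -2 = 7, A[2][1] + B[1][2] = 6 + 7 = 13, A[2][2] + B[2][2] = -5 + 7 = 2) = 2 (attained at k = 2)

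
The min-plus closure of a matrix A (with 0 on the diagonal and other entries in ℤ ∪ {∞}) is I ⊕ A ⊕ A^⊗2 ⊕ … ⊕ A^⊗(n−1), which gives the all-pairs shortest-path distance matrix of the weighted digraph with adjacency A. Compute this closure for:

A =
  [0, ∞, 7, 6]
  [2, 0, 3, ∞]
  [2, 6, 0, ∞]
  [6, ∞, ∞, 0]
Closure =
  [0, 13, 7, 6]
  [2, 0, 3, 8]
  [2, 6, 0, 8]
  [6, 19, 13, 0]

This is the Floyd-Warshall all-pairs shortest-path computation. For each intermediate vertex k = 0, 1, …, 3, update dist[i][j] ← min(dist[i][j], dist[i][k] + dist[k][j]). The final matrix gives, for each (i, j), the minimum total weight of any directed path from i to j (possibly empty when i = j).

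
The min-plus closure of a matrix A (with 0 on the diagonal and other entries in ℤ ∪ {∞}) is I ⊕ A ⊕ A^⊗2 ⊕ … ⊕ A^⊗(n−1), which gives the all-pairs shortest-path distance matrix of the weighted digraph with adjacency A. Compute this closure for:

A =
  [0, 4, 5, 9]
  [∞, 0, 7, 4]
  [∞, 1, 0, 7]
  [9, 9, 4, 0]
Closure =
  [0, 4, 5, 8]
  [13, 0, 7, 4]
  [14, 1, 0, 5]
  [9, 5, 4, 0]

This is the Floyd-Warshall all-pairs shortest-path computation. For each intermediate vertex k = 0, 1, …, 3, update dist[i][j] ← min(dist[i][j], dist[i][k] + dist[k][j]). The final matrix gives, for each (i, j), the minimum total weight of any directed path from i to j (possibly empty when i = j).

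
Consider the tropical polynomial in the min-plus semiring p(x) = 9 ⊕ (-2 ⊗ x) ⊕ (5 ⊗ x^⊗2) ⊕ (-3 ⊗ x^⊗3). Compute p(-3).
p(-3) = -12

A tropical monomial a ⊗ x^⊗i evaluates to a + i · x. Evaluating each term at x = -3:
  Term 0 contributes 9 + 0 · -3 = 9
  Term 1 contributes -2 + 1 · -3 = -5
  Term 2 contributes 5 + 2 · -3 = -1
  Term 3 contributes -3 + 3 · -3 = -12
p(-3) = ⊕ of these = min[9, -5, -1, -12] = -12.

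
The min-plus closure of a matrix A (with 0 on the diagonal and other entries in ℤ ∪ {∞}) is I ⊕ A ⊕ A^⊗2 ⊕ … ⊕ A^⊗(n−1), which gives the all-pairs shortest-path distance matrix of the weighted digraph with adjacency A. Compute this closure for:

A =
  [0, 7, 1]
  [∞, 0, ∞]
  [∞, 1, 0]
Closure =
  [0, 2, 1]
  [∞, 0, ∞]
  [∞, 1, 0]

This is the Floyd-Warshall all-pairs shortest-path computation. For each intermediate vertex k = 0, 1, …, 2, update dist[i][j] ← min(dist[i][j], dist[i][k] + dist[k][j]). The final matrix gives, for each (i, j), the minimum total weight of any directed path from i to j (possibly empty when i = j).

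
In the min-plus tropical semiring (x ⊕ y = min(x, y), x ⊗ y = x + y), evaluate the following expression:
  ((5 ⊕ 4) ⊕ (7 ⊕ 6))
((5 ⊕ 4) ⊕ (7 ⊕ 6)) = 4

Expand innermost to outermost. Recall ⊕ takes the minimum of its arguments and ⊗ takes their sum. Working out the expression ((5 ⊕ 4) ⊕ (7 ⊕ 6)) gives 4.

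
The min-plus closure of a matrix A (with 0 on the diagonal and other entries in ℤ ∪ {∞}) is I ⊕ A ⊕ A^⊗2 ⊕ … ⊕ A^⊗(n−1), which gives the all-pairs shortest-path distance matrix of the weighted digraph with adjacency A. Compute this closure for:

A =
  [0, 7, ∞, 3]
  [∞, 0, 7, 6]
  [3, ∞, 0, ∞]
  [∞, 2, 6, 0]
Closure =
  [0, 5, 9, 3]
  [10, 0, 7, 6]
  [3, 8, 0, 6]
  [9, 2, 6, 0]

This is the Floyd-Warshall all-pairs shortest-path computation. For each intermediate vertex k = 0, 1, …, 3, update dist[i][j] ← min(dist[i][j], dist[i][k] + dist[k][j]). The final matrix gives, for each (i, j), the minimum total weight of any directed path from i to j (possibly empty when i = j).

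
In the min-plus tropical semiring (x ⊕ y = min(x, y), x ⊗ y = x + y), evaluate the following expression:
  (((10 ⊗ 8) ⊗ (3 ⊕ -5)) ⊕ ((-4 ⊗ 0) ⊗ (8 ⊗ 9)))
(((10 ⊗ 8) ⊗ (3 ⊕ -5)) ⊕ ((-4 ⊗ 0) ⊗ (8 ⊗ 9))) = 13

Expand innermost to outermost. Recall ⊕ takes the minimum of its arguments and ⊗ takes their sum. Working out the expression (((10 ⊗ 8) ⊗ (3 ⊕ -5)) ⊕ ((-4 ⊗ 0) ⊗ (8 ⊗ 9))) gives 13.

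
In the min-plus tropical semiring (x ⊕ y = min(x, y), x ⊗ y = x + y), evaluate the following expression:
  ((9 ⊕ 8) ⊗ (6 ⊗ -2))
((9 ⊕ 8) ⊗ (6 ⊗ -2)) = 12

Expand innermost to outermost. Recall ⊕ takes the minimum of its arguments and ⊗ takes their sum. Working out the expression ((9 ⊕ 8) ⊗ (6 ⊗ -2)) gives 12.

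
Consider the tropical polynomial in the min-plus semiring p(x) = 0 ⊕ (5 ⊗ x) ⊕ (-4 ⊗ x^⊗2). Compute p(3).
p(3) = 0

A tropical monomial a ⊗ x^⊗i evaluates to a + i · x. Evaluating each term at x = 3:
  Term 0 contributes 0 + 0 · 3 = 0
  Term 1 contributes 5 + 1 · 3 = 8
  Term 2 contributes -4 + 2 · 3 = 2
p(3) = ⊕ of these = min[0, 8, 2] = 0.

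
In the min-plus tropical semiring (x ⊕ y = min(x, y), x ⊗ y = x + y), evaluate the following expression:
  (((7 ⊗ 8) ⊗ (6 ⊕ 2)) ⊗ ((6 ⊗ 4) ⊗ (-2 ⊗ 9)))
(((7 ⊗ 8) ⊗ (6 ⊕ 2)) ⊗ ((6 ⊗ 4) ⊗ (-2 ⊗ 9))) = 34

Expand innermost to outermost. Recall ⊕ takes the minimum of its arguments and ⊗ takes their sum. Working out the expression (((7 ⊗ 8) ⊗ (6 ⊕ 2)) ⊗ ((6 ⊗ 4) ⊗ (-2 ⊗ 9))) gives 34.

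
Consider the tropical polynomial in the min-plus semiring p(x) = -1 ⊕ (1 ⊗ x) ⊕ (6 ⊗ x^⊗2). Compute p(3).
p(3) = -1

A tropical monomial a ⊗ x^⊗i evaluates to a + i · x. Evaluating each term at x = 3:
  Term 0 contributes -1 + 0 · 3 = -1
  Term 1 contributes 1 + 1 · 3 = 4
  Term 2 contributes 6 + 2 · 3 = 12
p(3) = ⊕ of these = min[-1, 4, 12] = -1.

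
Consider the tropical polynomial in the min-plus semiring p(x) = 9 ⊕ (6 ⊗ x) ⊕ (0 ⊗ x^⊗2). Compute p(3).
p(3) = 6

A tropical monomial a ⊗ x^⊗i evaluates to a + i · x. Evaluating each term at x = 3:
  Term 0 contributes 9 + 0 · 3 = 9
  Term 1 contributes 6 + 1 · 3 = 9
  Term 2 contributes 0 + 2 · 3 = 6
p(3) = ⊕ of these = min[9, 9, 6] = 6.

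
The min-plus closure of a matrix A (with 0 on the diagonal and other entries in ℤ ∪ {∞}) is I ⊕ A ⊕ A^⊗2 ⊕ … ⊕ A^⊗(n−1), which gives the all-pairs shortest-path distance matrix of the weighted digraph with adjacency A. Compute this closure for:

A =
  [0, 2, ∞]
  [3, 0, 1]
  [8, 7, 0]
Closure =
  [0, 2, 3]
  [3, 0, 1]
  [8, 7, 0]

This is the Floyd-Warshall all-pairs shortest-path computation. For each intermediate vertex k = 0, 1, …, 2, update dist[i][j] ← min(dist[i][j], dist[i][k] + dist[k][j]). The final matrix gives, for each (i, j), the minimum total weight of any directed path from i to j (possibly empty when i = j).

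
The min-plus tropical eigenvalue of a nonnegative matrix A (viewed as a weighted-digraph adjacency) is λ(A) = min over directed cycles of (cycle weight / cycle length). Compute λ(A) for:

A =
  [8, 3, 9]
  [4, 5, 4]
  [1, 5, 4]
λ(A) = 8/3

Enumerate directed cycles and compute their means (weight / length). Sample:
  cycle 0 → 0: weight = 8, length = 1, mean = 8/1 ≈ 8.000
  cycle 1 → 1: weight = 5, length = 1, mean = 5/1 ≈ 5.000
  cycle 2 → 2: weight = 4, length = 1, mean = 4/1 ≈ 4.000
  cycle 0 → 1 → 0: weight = 7, length = 2, mean = 7/2 ≈ 3.500
  cycle 0 → 2 → 0: weight = 10, length = 2, mean = 10/2 ≈ 5.000
  cycle 1 → 0 → 1: weight = 7, length = 2, mean = 7/2 ≈ 3.500
Minimum mean = 2.667, attained e.g. along the cycle 0 → 1 → 2 → 0 with weight 8 and length 3. So λ(A) = 8/3 = 8/3.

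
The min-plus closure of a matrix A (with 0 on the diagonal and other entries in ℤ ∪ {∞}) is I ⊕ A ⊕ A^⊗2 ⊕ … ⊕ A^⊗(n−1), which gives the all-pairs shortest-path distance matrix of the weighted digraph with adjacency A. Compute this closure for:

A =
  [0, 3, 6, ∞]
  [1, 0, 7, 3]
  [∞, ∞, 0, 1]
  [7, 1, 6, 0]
Closure =
  [0, 3, 6, 6]
  [1, 0, 7, 3]
  [3, 2, 0, 1]
  [2, 1, 6, 0]

This is the Floyd-Warshall all-pairs shortest-path computation. For each intermediate vertex k = 0, 1, …, 3, update dist[i][j] ← min(dist[i][j], dist[i][k] + dist[k][j]). The final matrix gives, for each (i, j), the minimum total weight of any directed path from i to j (possibly empty when i = j).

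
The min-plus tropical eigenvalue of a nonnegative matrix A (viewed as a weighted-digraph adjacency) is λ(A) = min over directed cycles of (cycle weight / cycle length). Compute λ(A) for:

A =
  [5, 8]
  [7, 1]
λ(A) = 1

Enumerate directed cycles and compute their means (weight / length). Sample:
  cycle 0 → 0: weight = 5, length = 1, mean = 5/1 ≈ 5.000
  cycle 1 → 1: weight = 1, length = 1, mean = 1/1 ≈ 1.000
  cycle 0 → 1 → 0: weight = 15, length = 2, mean = 15/2 ≈ 7.500
  cycle 1 → 0 → 1: weight = 15, length = 2, mean = 15/2 ≈ 7.500
Minimum mean = 1.000, attained e.g. along the cycle 1 → 1 with weight 1 and length 1. So λ(A) = 1/1 = 1.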